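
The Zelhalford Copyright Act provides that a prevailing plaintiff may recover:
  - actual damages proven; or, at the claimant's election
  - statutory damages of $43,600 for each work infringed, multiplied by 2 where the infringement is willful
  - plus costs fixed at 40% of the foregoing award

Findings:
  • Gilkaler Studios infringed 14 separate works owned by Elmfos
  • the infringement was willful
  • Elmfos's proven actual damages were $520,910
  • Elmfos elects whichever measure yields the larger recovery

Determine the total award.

Statutory damages: 14 × $43,600 = $610,400
Doubled: 2 × $610,400 = $1,220,800
Greater of actual damages ($520,910) or enhanced statutory damages ($1,220,800): $1,220,800
Costs: 40% of $1,220,800 = $488,320
Award plus costs: $1,220,800 + $488,320 = $1,709,120

$1,709,120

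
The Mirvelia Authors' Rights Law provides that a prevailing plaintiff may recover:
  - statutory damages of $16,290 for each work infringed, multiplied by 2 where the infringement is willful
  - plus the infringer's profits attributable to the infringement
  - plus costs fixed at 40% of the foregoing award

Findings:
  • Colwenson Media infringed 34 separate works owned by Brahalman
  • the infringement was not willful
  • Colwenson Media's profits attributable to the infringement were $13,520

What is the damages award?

Statutory damages: 34 × $16,290 = $553,860
Infringement not willful: no ×2 enhancement.
Combined award: $553,860 + $13,520 = $567,380
Costs: 40% of $567,380 = $226,952
Award plus costs: $567,380 + $226,952 = $794,332

$794,332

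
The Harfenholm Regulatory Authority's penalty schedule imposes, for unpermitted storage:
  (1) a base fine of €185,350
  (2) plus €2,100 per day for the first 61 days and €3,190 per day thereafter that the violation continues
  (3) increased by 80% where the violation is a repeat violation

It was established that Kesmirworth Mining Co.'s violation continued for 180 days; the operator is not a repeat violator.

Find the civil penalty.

Civil penalty: €693,060

First 61 days: 61 × €2,100 = €128,100
Remaining days: (180 − 61) × €3,190 = €379,610
Per-day component: €128,100 + €379,610 = €507,710
Base plus per-day: €185,350 + €507,710 = €693,060
The operator is not a repeat violator: no 80% increase.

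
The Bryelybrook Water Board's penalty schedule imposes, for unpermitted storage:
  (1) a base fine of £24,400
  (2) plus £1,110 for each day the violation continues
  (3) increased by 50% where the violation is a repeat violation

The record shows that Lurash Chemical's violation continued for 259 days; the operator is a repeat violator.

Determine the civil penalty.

Civil penalty: £467,835

Per-day component: 259 × £1,110 = £287,490
Base plus per-day: £24,400 + £287,490 = £311,890
Enhancement: 50% of £311,890 = £155,945
Enhanced fine: £311,890 + £155,945 = £467,835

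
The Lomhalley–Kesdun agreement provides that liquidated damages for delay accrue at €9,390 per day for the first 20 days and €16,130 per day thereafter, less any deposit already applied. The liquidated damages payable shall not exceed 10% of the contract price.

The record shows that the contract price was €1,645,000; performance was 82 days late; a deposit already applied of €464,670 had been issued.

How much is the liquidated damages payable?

First 20 days: 20 × €9,390 = €187,800
Remaining days: (82 − 20) × €16,130 = €1,000,060
Accrued per-day damages: €187,800 + €1,000,060 = €1,187,860
Less deposit already applied: €1,187,860 − €464,670 = €723,190
Cap: 10% of €1,645,000 = €164,500
Cap at €164,500: €723,190 exceeds the cap → €164,500

€164,500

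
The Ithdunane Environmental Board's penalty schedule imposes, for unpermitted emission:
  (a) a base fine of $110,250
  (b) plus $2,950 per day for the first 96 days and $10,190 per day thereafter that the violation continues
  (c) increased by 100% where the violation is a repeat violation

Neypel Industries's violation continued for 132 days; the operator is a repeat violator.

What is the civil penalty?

$1,520,580

First 96 days: 96 × $2,950 = $283,200
Remaining days: (132 − 96) × $10,190 = $366,840
Per-day component: $283,200 + $366,840 = $650,040
Base plus per-day: $110,250 + $650,040 = $760,290
Enhancement: 100% of $760,290 = $760,290
Enhanced fine: $760,290 + $760,290 = $1,520,580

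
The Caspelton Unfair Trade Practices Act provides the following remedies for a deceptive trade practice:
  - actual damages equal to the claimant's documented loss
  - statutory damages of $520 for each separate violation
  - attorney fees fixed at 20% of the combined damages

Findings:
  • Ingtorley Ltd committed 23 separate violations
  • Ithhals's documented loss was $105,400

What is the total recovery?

$140,832

Statutory damages: 23 × $520 = $11,960
Combined damages: $105,400 + $11,960 = $117,360
Attorney fees: 20% of $117,360 = $23,472
Total recovery: $117,360 + $23,472 = $140,832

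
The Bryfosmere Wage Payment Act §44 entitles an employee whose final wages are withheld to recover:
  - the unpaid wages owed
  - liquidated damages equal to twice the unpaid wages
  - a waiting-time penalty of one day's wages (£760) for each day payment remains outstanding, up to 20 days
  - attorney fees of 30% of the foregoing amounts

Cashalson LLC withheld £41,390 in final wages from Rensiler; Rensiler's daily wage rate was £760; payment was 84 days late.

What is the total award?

Doubled: 2 × £41,390 = £82,780
Penalty days: min(84, 20) = 20
Waiting-time penalty: 20 × £760 = £15,200
Subtotal: £41,390 + £82,780 + £15,200 = £139,370
Attorney fees: 30% of £139,370 = £41,811
Total award: £139,370 + £41,811 = £181,181

£181,181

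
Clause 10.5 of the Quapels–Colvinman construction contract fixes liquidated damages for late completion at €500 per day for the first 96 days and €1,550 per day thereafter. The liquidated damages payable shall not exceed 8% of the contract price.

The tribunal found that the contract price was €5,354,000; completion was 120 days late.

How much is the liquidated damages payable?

€85,200

First 96 days: 96 × €500 = €48,000
Remaining days: (120 − 96) × €1,550 = €37,200
Accrued per-day damages: €48,000 + €37,200 = €85,200
Cap: 8% of €5,354,000 = €428,320
Cap at €428,320: €85,200 is within the cap, no reduction.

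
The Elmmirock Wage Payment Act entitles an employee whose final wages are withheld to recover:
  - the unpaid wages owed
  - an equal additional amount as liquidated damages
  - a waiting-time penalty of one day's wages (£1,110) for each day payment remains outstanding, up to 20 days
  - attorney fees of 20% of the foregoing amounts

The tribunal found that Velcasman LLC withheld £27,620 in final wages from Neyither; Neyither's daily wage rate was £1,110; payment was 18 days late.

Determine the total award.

£90,264

Liquidated damages (equal amount): £27,620
Penalty days: min(18, 20) = 18
Waiting-time penalty: 18 × £1,110 = £19,980
Subtotal: £27,620 + £27,620 + £19,980 = £75,220
Attorney fees: 20% of £75,220 = £15,044
Total award: £75,220 + £15,044 = £90,264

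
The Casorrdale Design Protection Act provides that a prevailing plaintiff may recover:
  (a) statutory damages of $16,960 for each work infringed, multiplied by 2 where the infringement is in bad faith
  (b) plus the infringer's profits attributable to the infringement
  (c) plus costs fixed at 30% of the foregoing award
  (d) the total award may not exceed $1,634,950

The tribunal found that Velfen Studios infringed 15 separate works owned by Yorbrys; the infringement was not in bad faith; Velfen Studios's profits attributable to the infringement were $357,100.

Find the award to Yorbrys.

$794,950

Statutory damages: 15 × $16,960 = $254,400
Infringement not in bad faith: no ×2 enhancement.
Combined award: $254,400 + $357,100 = $611,500
Costs: 30% of $611,500 = $183,450
Award plus costs: $611,500 + $183,450 = $794,950
Cap at $1,634,950: $794,950 is within the cap, no reduction.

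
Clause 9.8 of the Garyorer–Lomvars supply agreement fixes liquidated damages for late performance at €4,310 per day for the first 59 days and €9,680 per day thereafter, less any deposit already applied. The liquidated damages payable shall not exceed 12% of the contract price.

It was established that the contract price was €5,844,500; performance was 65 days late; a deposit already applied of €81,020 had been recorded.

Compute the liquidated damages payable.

First 59 days: 59 × €4,310 = €254,290
Remaining days: (65 − 59) × €9,680 = €58,080
Accrued per-day damages: €254,290 + €58,080 = €312,370
Less deposit already applied: €312,370 − €81,020 = €231,350
Cap: 12% of €5,844,500 = €701,340
Cap at €701,340: €231,350 is within the cap, no reduction.

€231,350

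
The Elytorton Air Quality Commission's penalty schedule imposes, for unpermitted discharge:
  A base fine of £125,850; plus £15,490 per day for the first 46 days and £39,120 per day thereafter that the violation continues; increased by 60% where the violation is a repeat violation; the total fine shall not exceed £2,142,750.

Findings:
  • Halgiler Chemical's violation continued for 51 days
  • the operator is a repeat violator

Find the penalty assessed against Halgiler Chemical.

£1,654,384

First 46 days: 46 × £15,490 = £712,540
Remaining days: (51 − 46) × £39,120 = £195,600
Per-day component: £712,540 + £195,600 = £908,140
Base plus per-day: £125,850 + £908,140 = £1,033,990
Enhancement: 60% of £1,033,990 = £620,394
Enhanced fine: £1,033,990 + £620,394 = £1,654,384
Cap at £2,142,750: £1,654,384 is within the cap, no reduction.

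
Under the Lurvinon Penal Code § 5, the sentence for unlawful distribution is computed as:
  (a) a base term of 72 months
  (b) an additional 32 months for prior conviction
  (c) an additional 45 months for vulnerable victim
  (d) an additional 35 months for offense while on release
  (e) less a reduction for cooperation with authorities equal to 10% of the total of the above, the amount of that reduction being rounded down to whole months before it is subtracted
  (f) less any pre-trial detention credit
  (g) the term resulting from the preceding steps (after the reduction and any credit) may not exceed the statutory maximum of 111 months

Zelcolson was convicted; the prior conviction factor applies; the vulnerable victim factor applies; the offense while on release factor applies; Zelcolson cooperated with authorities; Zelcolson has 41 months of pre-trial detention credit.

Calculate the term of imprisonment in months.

111 months

Prior conviction enhancement: +32 months
Vulnerable victim enhancement: +45 months
Offense while on release enhancement: +35 months
Adjusted term: 72 months + 32 months + 45 months + 35 months = 184 months
Cooperation with authorities reduction: 10% of 184 months = 18 months (rounded down)
After reduction: 184 − 18 = 166 months
Less pre-trial detention credit: 166 months − 41 months = 125 months
Cap at 111 months: 125 months exceeds the cap → 111 months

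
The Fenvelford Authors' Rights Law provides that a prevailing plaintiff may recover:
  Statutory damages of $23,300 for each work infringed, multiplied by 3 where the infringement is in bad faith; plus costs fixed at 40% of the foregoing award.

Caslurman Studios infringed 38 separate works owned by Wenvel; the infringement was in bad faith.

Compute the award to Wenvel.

$3,718,680

Statutory damages: 38 × $23,300 = $885,400
Trebled: 3 × $885,400 = $2,656,200
Costs: 40% of $2,656,200 = $1,062,480
Award plus costs: $2,656,200 + $1,062,480 = $3,718,680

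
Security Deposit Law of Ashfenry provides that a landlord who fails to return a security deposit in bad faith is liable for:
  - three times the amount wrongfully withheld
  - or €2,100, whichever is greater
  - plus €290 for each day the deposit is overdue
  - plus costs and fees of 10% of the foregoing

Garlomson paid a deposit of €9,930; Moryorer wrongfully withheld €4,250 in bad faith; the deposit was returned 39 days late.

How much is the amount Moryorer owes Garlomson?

€26,466

Trebled: 3 × €4,250 = €12,750
Minimum €2,100: €12,750 meets the minimum, no increase.
Late-return penalty: 39 × €290 = €11,310
Damages plus late penalty: €12,750 + €11,310 = €24,060
Costs and fees: 10% of €24,060 = €2,406
Total recovery: €24,060 + €2,406 = €26,466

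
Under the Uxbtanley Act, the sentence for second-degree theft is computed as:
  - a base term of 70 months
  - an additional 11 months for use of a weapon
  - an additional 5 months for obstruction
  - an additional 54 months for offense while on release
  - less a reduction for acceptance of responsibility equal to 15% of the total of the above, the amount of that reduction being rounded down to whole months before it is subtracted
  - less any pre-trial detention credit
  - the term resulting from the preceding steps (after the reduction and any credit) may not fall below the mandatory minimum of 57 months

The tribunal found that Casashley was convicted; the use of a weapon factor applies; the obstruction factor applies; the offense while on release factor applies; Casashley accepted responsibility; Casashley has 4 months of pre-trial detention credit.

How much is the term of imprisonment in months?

Use of a weapon enhancement: +11 months
Obstruction enhancement: +5 months
Offense while on release enhancement: +54 months
Adjusted term: 70 months + 11 months + 5 months + 54 months = 140 months
Acceptance of responsibility reduction: 15% of 140 months = 21 months (rounded down)
After reduction: 140 − 21 = 119 months
Less pre-trial detention credit: 119 months − 4 months = 115 months
Minimum 57 months: 115 months meets the minimum, no increase.

115 months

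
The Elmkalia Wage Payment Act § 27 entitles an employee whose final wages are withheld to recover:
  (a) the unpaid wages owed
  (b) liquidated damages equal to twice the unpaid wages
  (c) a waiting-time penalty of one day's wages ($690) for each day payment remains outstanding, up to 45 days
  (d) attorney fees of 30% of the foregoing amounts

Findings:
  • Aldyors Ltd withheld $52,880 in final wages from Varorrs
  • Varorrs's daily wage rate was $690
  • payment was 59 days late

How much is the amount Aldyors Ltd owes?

Total award: $246,597

Doubled: 2 × $52,880 = $105,760
Penalty days: min(59, 45) = 45
Waiting-time penalty: 45 × $690 = $31,050
Subtotal: $52,880 + $105,760 + $31,050 = $189,690
Attorney fees: 30% of $189,690 = $56,907
Total award: $189,690 + $56,907 = $246,597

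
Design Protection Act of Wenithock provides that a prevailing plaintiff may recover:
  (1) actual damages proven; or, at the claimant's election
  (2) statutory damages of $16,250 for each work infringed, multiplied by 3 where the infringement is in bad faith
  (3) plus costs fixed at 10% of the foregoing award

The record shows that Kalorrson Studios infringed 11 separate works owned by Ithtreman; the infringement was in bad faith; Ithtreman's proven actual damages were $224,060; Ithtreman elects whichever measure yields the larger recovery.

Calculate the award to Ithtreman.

Statutory damages: 11 × $16,250 = $178,750
Trebled: 3 × $178,750 = $536,250
Greater of actual damages ($224,060) or enhanced statutory damages ($536,250): $536,250
Costs: 10% of $536,250 = $53,625
Award plus costs: $536,250 + $53,625 = $589,875

$589,875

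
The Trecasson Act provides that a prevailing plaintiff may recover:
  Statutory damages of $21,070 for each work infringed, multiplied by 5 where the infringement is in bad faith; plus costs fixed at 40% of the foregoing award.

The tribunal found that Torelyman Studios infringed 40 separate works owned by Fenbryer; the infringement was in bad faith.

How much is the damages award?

$5,899,600

Statutory damages: 40 × $21,070 = $842,800
Multiplied by 5: 5 × $842,800 = $4,214,000
Costs: 40% of $4,214,000 = $1,685,600
Award plus costs: $4,214,000 + $1,685,600 = $5,899,600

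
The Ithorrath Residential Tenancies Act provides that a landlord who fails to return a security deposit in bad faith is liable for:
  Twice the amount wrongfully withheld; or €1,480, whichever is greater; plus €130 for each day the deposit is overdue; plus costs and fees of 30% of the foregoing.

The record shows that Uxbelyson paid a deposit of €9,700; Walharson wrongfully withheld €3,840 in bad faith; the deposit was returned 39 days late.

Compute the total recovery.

Doubled: 2 × €3,840 = €7,680
Minimum €1,480: €7,680 meets the minimum, no increase.
Late-return penalty: 39 × €130 = €5,070
Damages plus late penalty: €7,680 + €5,070 = €12,750
Costs and fees: 30% of €12,750 = €3,825
Total recovery: €12,750 + €3,825 = €16,575

€16,575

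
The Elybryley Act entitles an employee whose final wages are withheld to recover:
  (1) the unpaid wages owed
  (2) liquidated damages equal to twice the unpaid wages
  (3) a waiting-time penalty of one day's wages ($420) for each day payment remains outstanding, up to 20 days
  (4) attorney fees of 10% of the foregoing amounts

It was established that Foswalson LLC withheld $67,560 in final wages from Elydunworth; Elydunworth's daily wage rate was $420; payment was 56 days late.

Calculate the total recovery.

$232,188

Doubled: 2 × $67,560 = $135,120
Penalty days: min(56, 20) = 20
Waiting-time penalty: 20 × $420 = $8,400
Subtotal: $67,560 + $135,120 + $8,400 = $211,080
Attorney fees: 10% of $211,080 = $21,108
Total award: $211,080 + $21,108 = $232,188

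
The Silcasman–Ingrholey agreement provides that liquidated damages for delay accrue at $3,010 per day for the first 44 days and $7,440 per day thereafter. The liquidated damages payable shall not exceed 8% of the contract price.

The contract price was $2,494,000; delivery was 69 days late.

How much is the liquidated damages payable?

First 44 days: 44 × $3,010 = $132,440
Remaining days: (69 − 44) × $7,440 = $186,000
Accrued per-day damages: $132,440 + $186,000 = $318,440
Cap: 8% of $2,494,000 = $199,520
Cap at $199,520: $318,440 exceeds the cap → $199,520

$199,520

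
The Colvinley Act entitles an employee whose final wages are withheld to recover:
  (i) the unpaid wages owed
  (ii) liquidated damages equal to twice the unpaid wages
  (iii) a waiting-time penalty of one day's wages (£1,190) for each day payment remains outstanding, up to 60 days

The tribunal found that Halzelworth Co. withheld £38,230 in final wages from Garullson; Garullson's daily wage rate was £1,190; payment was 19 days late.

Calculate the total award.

£137,300

Doubled: 2 × £38,230 = £76,460
Penalty days: min(19, 60) = 19
Waiting-time penalty: 19 × £1,190 = £22,610
Total award: £38,230 + £76,460 + £22,610 = £137,300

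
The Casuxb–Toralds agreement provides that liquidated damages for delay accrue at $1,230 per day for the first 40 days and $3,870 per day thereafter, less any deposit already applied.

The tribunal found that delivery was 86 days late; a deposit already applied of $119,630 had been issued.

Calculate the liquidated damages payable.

First 40 days: 40 × $1,230 = $49,200
Remaining days: (86 − 40) × $3,870 = $178,020
Accrued per-day damages: $49,200 + $178,020 = $227,220
Less deposit already applied: $227,220 − $119,630 = $107,590

$107,590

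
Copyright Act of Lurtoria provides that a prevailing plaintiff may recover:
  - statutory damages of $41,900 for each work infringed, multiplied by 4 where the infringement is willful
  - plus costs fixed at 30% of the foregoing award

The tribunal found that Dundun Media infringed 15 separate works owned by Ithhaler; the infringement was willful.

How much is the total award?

$3,268,200

Statutory damages: 15 × $41,900 = $628,500
Multiplied by 4: 4 × $628,500 = $2,514,000
Costs: 30% of $2,514,000 = $754,200
Award plus costs: $2,514,000 + $754,200 = $3,268,200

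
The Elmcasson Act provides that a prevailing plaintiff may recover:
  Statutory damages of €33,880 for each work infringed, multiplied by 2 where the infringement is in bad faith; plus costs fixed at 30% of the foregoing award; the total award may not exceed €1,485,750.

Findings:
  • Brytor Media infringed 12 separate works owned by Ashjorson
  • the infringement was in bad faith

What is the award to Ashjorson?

Statutory damages: 12 × €33,880 = €406,560
Doubled: 2 × €406,560 = €813,120
Costs: 30% of €813,120 = €243,936
Award plus costs: €813,120 + €243,936 = €1,057,056
Cap at €1,485,750: €1,057,056 is within the cap, no reduction.

€1,057,056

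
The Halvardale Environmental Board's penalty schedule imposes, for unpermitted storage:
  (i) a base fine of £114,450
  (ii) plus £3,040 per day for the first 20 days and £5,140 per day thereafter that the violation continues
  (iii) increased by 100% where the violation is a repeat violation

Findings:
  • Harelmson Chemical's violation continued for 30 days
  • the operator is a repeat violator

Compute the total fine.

£453,300

First 20 days: 20 × £3,040 = £60,800
Remaining days: (30 − 20) × £5,140 = £51,400
Per-day component: £60,800 + £51,400 = £112,200
Base plus per-day: £114,450 + £112,200 = £226,650
Enhancement: 100% of £226,650 = £226,650
Enhanced fine: £226,650 + £226,650 = £453,300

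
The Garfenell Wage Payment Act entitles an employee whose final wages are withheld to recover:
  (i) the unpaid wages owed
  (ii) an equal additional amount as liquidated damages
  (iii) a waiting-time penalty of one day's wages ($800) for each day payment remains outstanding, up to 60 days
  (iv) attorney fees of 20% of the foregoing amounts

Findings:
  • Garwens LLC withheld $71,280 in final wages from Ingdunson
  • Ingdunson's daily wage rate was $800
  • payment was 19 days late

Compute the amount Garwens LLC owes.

Liquidated damages (equal amount): $71,280
Penalty days: min(19, 60) = 19
Waiting-time penalty: 19 × $800 = $15,200
Subtotal: $71,280 + $71,280 + $15,200 = $157,760
Attorney fees: 20% of $157,760 = $31,552
Total award: $157,760 + $31,552 = $189,312

$189,312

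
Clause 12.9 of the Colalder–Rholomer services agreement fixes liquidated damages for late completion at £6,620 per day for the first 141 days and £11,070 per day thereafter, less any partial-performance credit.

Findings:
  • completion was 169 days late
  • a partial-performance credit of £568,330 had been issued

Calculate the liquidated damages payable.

First 141 days: 141 × £6,620 = £933,420
Remaining days: (169 − 141) × £11,070 = £309,960
Accrued per-day damages: £933,420 + £309,960 = £1,243,380
Less partial-performance credit: £1,243,380 − £568,330 = £675,050

£675,050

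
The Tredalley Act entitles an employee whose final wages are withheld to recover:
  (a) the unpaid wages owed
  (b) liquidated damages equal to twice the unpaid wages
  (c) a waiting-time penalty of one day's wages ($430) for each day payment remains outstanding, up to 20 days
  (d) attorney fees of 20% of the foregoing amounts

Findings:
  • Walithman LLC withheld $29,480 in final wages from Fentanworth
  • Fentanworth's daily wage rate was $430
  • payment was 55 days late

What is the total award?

Doubled: 2 × $29,480 = $58,960
Penalty days: min(55, 20) = 20
Waiting-time penalty: 20 × $430 = $8,600
Subtotal: $29,480 + $58,960 + $8,600 = $97,040
Attorney fees: 20% of $97,040 = $19,408
Total award: $97,040 + $19,408 = $116,448

$116,448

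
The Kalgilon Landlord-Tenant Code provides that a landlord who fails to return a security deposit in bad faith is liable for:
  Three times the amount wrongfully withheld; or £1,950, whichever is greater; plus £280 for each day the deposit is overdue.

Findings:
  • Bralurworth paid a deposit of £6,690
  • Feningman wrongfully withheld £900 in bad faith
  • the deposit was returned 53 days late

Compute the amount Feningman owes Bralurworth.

Trebled: 3 × £900 = £2,700
Minimum £1,950: £2,700 meets the minimum, no increase.
Late-return penalty: 53 × £280 = £14,840
Damages plus late penalty: £2,700 + £14,840 = £17,540

£17,540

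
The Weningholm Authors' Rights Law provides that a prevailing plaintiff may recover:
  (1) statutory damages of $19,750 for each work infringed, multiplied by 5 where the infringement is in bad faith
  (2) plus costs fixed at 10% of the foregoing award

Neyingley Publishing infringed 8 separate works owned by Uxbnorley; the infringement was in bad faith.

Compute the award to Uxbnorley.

Statutory damages: 8 × $19,750 = $158,000
Multiplied by 5: 5 × $158,000 = $790,000
Costs: 10% of $790,000 = $79,000
Award plus costs: $790,000 + $79,000 = $869,000

$869,000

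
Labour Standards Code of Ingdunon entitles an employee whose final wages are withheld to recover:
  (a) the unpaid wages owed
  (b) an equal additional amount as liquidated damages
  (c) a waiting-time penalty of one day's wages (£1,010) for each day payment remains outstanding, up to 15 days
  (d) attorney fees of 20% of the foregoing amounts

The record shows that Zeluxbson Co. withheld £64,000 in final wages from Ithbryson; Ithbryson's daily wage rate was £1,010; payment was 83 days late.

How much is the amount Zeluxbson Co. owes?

£171,780

Liquidated damages (equal amount): £64,000
Penalty days: min(83, 15) = 15
Waiting-time penalty: 15 × £1,010 = £15,150
Subtotal: £64,000 + £64,000 + £15,150 = £143,150
Attorney fees: 20% of £143,150 = £28,630
Total award: £143,150 + £28,630 = £171,780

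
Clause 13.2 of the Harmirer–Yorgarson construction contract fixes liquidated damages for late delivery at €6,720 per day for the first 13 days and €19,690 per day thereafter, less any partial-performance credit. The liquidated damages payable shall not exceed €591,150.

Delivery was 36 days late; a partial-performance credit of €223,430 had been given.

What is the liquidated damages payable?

First 13 days: 13 × €6,720 = €87,360
Remaining days: (36 − 13) × €19,690 = €452,870
Accrued per-day damages: €87,360 + €452,870 = €540,230
Less partial-performance credit: €540,230 − €223,430 = €316,800
Cap at €591,150: €316,800 is within the cap, no reduction.

Liquidated damages: €316,800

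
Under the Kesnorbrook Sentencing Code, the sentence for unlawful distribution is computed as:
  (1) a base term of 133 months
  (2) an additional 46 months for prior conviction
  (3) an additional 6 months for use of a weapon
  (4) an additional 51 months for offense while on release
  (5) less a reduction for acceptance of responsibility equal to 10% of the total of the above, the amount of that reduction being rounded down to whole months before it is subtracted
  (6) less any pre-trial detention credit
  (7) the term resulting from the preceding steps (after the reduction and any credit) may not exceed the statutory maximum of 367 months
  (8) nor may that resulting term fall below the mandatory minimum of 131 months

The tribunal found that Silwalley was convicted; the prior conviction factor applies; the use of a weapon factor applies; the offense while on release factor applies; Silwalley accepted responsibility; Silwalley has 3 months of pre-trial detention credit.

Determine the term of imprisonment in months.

210 months

Prior conviction enhancement: +46 months
Use of a weapon enhancement: +6 months
Offense while on release enhancement: +51 months
Adjusted term: 133 months + 46 months + 6 months + 51 months = 236 months
Acceptance of responsibility reduction: 10% of 236 months = 23 months (rounded down)
After reduction: 236 − 23 = 213 months
Less pre-trial detention credit: 213 months − 3 months = 210 months
Cap at 367 months: 210 months is within the cap, no reduction.
Minimum 131 months: 210 months meets the minimum, no increase.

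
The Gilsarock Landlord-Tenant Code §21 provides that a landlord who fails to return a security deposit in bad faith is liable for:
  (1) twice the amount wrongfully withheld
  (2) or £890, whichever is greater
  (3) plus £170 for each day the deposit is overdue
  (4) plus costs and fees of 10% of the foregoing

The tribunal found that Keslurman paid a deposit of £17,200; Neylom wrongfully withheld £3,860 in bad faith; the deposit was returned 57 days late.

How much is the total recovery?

Doubled: 2 × £3,860 = £7,720
Minimum £890: £7,720 meets the minimum, no increase.
Late-return penalty: 57 × £170 = £9,690
Damages plus late penalty: £7,720 + £9,690 = £17,410
Costs and fees: 10% of £17,410 = £1,741
Total recovery: £17,410 + £1,741 = £19,151

£19,151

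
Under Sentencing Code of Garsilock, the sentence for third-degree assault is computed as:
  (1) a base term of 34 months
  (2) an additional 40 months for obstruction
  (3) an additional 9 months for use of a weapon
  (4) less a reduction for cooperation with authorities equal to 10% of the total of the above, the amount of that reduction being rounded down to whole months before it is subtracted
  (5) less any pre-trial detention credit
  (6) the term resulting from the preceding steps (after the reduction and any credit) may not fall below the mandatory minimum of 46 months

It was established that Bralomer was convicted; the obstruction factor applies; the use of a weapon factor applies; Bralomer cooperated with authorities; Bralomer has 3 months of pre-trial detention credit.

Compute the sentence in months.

Obstruction enhancement: +40 months
Use of a weapon enhancement: +9 months
Adjusted term: 34 months + 40 months + 9 months = 83 months
Cooperation with authorities reduction: 10% of 83 months = 8 months (rounded down)
After reduction: 83 − 8 = 75 months
Less pre-trial detention credit: 75 months − 3 months = 72 months
Minimum 46 months: 72 months meets the minimum, no increase.

72 months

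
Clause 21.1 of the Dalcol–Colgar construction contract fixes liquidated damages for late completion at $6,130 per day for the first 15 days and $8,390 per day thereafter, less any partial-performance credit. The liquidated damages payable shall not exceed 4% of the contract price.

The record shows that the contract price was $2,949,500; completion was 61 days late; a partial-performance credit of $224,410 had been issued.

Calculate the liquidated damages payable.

First 15 days: 15 × $6,130 = $91,950
Remaining days: (61 − 15) × $8,390 = $385,940
Accrued per-day damages: $91,950 + $385,940 = $477,890
Less partial-performance credit: $477,890 − $224,410 = $253,480
Cap: 4% of $2,949,500 = $117,980
Cap at $117,980: $253,480 exceeds the cap → $117,980

Liquidated damages: $117,980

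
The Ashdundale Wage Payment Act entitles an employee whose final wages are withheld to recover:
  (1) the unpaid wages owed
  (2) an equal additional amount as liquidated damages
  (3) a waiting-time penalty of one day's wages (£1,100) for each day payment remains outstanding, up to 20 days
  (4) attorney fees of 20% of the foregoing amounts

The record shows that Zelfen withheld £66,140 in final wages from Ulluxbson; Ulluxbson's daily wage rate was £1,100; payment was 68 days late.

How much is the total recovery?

Liquidated damages (equal amount): £66,140
Penalty days: min(68, 20) = 20
Waiting-time penalty: 20 × £1,100 = £22,000
Subtotal: £66,140 + £66,140 + £22,000 = £154,280
Attorney fees: 20% of £154,280 = £30,856
Total award: £154,280 + £30,856 = £185,136

£185,136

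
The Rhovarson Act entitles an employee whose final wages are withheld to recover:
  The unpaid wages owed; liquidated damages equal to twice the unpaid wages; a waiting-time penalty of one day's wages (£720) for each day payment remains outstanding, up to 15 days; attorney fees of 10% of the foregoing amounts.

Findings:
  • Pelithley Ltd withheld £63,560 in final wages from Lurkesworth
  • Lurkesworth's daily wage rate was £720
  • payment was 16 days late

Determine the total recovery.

Doubled: 2 × £63,560 = £127,120
Penalty days: min(16, 15) = 15
Waiting-time penalty: 15 × £720 = £10,800
Subtotal: £63,560 + £127,120 + £10,800 = £201,480
Attorney fees: 10% of £201,480 = £20,148
Total award: £201,480 + £20,148 = £221,628

£221,628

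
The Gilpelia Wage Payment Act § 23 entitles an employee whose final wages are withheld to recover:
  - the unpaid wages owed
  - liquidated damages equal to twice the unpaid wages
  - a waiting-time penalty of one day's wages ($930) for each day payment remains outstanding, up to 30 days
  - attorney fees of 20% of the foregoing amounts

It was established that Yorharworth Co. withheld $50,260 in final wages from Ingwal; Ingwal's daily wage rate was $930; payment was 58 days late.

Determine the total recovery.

Doubled: 2 × $50,260 = $100,520
Penalty days: min(58, 30) = 30
Waiting-time penalty: 30 × $930 = $27,900
Subtotal: $50,260 + $100,520 + $27,900 = $178,680
Attorney fees: 20% of $178,680 = $35,736
Total award: $178,680 + $35,736 = $214,416

$214,416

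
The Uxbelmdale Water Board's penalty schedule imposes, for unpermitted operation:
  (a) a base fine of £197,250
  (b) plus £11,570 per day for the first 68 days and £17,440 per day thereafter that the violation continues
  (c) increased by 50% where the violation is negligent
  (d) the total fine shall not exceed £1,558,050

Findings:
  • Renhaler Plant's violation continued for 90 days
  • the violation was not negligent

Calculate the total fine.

Civil penalty: £1,367,690

First 68 days: 68 × £11,570 = £786,760
Remaining days: (90 − 68) × £17,440 = £383,680
Per-day component: £786,760 + £383,680 = £1,170,440
Base plus per-day: £197,250 + £1,170,440 = £1,367,690
The violation was not negligent: no 50% increase.
Cap at £1,558,050: £1,367,690 is within the cap, no reduction.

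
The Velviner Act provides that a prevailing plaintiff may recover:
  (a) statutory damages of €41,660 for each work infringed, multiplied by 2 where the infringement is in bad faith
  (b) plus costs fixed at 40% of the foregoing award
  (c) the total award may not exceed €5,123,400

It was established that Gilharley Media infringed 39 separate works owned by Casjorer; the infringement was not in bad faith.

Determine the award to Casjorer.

€2,274,636

Statutory damages: 39 × €41,660 = €1,624,740
Infringement not in bad faith: no ×2 enhancement.
Costs: 40% of €1,624,740 = €649,896
Award plus costs: €1,624,740 + €649,896 = €2,274,636
Cap at €5,123,400: €2,274,636 is within the cap, no reduction.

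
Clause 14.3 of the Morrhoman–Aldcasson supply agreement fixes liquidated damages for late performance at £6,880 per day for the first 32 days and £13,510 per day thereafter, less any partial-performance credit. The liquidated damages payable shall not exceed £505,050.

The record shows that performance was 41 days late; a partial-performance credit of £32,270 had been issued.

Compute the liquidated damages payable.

£309,480

First 32 days: 32 × £6,880 = £220,160
Remaining days: (41 − 32) × £13,510 = £121,590
Accrued per-day damages: £220,160 + £121,590 = £341,750
Less partial-performance credit: £341,750 − £32,270 = £309,480
Cap at £505,050: £309,480 is within the cap, no reduction.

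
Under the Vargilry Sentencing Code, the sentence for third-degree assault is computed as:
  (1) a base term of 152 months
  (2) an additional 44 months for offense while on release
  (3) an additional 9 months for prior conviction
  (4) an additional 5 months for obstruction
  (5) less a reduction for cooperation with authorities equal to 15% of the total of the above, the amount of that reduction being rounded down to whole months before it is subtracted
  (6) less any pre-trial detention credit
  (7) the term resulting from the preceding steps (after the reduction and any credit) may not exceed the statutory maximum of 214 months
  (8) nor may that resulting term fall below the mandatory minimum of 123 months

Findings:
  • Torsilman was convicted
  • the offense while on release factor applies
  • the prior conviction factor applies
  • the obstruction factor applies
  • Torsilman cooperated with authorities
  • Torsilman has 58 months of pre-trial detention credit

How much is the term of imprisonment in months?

Sentence: 123 months

Offense while on release enhancement: +44 months
Prior conviction enhancement: +9 months
Obstruction enhancement: +5 months
Adjusted term: 152 months + 44 months + 9 months + 5 months = 210 months
Cooperation with authorities reduction: 15% of 210 months = 31 months (rounded down)
After reduction: 210 − 31 = 179 months
Less pre-trial detention credit: 179 months − 58 months = 121 months
Cap at 214 months: 121 months is within the cap, no reduction.
Minimum 123 months: 121 months is below the minimum → 123 months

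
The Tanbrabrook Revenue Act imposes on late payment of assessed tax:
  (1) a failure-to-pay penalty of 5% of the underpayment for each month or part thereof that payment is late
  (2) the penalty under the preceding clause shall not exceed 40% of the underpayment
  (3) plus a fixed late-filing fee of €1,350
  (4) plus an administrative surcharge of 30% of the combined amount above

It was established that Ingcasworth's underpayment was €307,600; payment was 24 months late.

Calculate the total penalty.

Accrued rate: 5% × 24 = 120%, capped at 40% → 40%
Failure-to-pay penalty: 40% of €307,600 = €123,040
Penalty before surcharge: €123,040 + €1,350 = €124,390
Administrative surcharge: 30% of €124,390 = €37,317
Total penalty: €124,390 + €37,317 = €161,707

€161,707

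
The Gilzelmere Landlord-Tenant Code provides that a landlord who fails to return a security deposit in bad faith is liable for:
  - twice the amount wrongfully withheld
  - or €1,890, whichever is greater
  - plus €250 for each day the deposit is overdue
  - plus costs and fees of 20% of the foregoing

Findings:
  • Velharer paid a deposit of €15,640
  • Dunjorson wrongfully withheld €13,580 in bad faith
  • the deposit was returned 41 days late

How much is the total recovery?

€44,892

Doubled: 2 × €13,580 = €27,160
Minimum €1,890: €27,160 meets the minimum, no increase.
Late-return penalty: 41 × €250 = €10,250
Damages plus late penalty: €27,160 + €10,250 = €37,410
Costs and fees: 20% of €37,410 = €7,482
Total recovery: €37,410 + €7,482 = €44,892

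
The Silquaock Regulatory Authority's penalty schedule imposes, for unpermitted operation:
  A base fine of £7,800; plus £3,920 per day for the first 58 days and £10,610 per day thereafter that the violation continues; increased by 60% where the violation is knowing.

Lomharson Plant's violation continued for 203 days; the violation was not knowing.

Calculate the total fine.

£1,773,610

First 58 days: 58 × £3,920 = £227,360
Remaining days: (203 − 58) × £10,610 = £1,538,450
Per-day component: £227,360 + £1,538,450 = £1,765,810
Base plus per-day: £7,800 + £1,765,810 = £1,773,610
The violation was not knowing: no 60% increase.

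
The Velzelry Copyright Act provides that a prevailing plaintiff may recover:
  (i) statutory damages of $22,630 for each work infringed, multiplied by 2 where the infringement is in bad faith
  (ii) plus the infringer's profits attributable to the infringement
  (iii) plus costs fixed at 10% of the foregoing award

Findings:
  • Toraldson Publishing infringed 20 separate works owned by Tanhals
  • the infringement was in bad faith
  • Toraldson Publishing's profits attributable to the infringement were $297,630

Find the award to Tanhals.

Statutory damages: 20 × $22,630 = $452,600
Doubled: 2 × $452,600 = $905,200
Combined award: $905,200 + $297,630 = $1,202,830
Costs: 10% of $1,202,830 = $120,283
Award plus costs: $1,202,830 + $120,283 = $1,323,113

$1,323,113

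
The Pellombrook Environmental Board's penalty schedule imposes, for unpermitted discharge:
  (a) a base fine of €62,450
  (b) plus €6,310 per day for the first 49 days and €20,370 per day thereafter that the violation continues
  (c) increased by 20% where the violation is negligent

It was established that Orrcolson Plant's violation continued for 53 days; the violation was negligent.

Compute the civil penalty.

First 49 days: 49 × €6,310 = €309,190
Remaining days: (53 − 49) × €20,370 = €81,480
Per-day component: €309,190 + €81,480 = €390,670
Base plus per-day: €62,450 + €390,670 = €453,120
Enhancement: 20% of €453,120 = €90,624
Enhanced fine: €453,120 + €90,624 = €543,744

€543,744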